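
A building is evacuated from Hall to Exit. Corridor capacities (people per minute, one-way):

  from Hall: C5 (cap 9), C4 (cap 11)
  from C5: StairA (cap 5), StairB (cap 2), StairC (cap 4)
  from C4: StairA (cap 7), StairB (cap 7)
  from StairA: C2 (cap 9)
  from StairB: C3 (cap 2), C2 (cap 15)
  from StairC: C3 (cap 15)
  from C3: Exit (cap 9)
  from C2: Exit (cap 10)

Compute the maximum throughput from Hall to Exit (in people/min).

16

Augment Hall→C5→StairA→C2→Exit: bottleneck 5, flow now 5.
Augment Hall→C5→StairB→C3→Exit: bottleneck 2, flow now 7.
Augment Hall→C5→StairC→C3→Exit: bottleneck 2, flow now 9.
Augment Hall→C4→StairA→C2→Exit: bottleneck 4, flow now 13.
Augment Hall→C4→StairB→C2→Exit: bottleneck 1, flow now 14.
Augment Hall→C4→StairA→C5→StairC→C3→Exit: bottleneck 2, flow now 16. (uses reverse residual edge)
No augmenting path remains; maximum flow = 16.
In the residual graph, reachable from Hall: {Hall, C5, C4, StairA, StairB, C2}.
Min-cut edges: C5→StairC (4), StairB→C3 (2), C2→Exit (10); capacity 4 + 2 + 10 = 16.
This cut is saturated, so no flow can exceed 16.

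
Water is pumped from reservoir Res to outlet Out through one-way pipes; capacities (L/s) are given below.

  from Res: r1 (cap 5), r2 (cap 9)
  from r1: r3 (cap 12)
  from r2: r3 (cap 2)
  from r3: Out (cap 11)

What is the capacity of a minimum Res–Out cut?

Augment Res→r1→r3→Out: bottleneck 5, flow now 5.
Augment Res→r2→r3→Out: bottleneck 2, flow now 7.
No augmenting path remains; maximum flow = 7.
By max-flow min-cut, the minimum cut capacity equals the max flow.
In the residual graph, reachable from Res: {Res, r2}.
Min-cut edges: Res→r1 (5), r2→r3 (2); capacity 5 + 2 = 7.

7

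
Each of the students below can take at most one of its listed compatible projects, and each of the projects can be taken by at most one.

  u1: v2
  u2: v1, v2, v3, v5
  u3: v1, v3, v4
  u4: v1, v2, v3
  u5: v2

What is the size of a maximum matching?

4

Unit-capacity flow: source→left, listed edges, right→sink; max matching = max flow.
Augmenting path u1→v2 (+1); matched 1.
Augmenting path u2→v1 (+1); matched 2.
Augmenting path u3→v3 (+1); matched 3.
Augmenting path u4→v1→u2→v5 (+1); matched 4.
No augmenting path remains; maximum matching = 4.
König certificate: {u2, u3, u4, v2} is a vertex cover of size 4 (every listed pair touches it), so no matching can be larger.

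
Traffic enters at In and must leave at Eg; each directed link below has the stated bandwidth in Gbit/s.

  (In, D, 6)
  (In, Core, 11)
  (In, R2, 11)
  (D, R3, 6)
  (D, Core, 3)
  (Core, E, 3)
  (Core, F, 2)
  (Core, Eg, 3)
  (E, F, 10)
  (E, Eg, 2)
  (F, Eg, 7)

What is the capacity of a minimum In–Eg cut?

Augment In→Core→Eg: bottleneck 3, flow now 3.
Augment In→Core→E→Eg: bottleneck 2, flow now 5.
Augment In→Core→F→Eg: bottleneck 2, flow now 7.
Augment In→Core→E→F→Eg: bottleneck 1, flow now 8.
No augmenting path remains; maximum flow = 8.
By max-flow min-cut, the minimum cut capacity equals the max flow.
In the residual graph, reachable from In: {In, D, R3, Core, R2}.
Min-cut edges: Core→E (3), Core→F (2), Core→Eg (3); capacity 3 + 2 + 3 = 8.

8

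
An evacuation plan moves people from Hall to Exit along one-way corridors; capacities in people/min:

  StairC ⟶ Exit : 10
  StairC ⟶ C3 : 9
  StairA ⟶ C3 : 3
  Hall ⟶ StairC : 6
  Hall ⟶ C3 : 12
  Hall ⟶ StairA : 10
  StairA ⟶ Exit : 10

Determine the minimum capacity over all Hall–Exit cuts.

16

Augment Hall→StairA→Exit: bottleneck 10, flow now 10.
Augment Hall→StairC→Exit: bottleneck 6, flow now 16.
No augmenting path remains; maximum flow = 16.
By max-flow min-cut, the minimum cut capacity equals the max flow.
In the residual graph, reachable from Hall: {Hall, C3}.
Min-cut edges: Hall→StairA (10), Hall→StairC (6); capacity 10 + 6 = 16.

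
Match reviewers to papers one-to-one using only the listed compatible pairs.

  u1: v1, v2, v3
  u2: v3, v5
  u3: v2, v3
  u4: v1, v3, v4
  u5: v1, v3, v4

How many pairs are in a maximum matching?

5

Unit-capacity flow: source→left, listed edges, right→sink; max matching = max flow.
Augmenting path u1→v1 (+1); matched 1.
Augmenting path u2→v3 (+1); matched 2.
Augmenting path u3→v2 (+1); matched 3.
Augmenting path u4→v4 (+1); matched 4.
Augmenting path u5→v3→u2→v5 (+1); matched 5.
No augmenting path remains; maximum matching = 5.
König certificate: {u1, u2, u3, u4, u5} is a vertex cover of size 5 (every listed pair touches it), so no matching can be larger.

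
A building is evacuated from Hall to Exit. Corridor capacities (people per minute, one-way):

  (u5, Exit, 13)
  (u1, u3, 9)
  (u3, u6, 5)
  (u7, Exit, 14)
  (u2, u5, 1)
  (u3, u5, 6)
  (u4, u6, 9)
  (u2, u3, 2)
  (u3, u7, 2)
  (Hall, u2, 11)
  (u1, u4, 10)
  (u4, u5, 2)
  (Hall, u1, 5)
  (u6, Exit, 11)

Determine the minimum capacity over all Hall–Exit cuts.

8

Augment Hall→u2→u5→Exit: bottleneck 1, flow now 1.
Augment Hall→u1→u3→u5→Exit: bottleneck 5, flow now 6.
Augment Hall→u2→u3→u5→Exit: bottleneck 1, flow now 7.
Augment Hall→u2→u3→u6→Exit: bottleneck 1, flow now 8.
No augmenting path remains; maximum flow = 8.
By max-flow min-cut, the minimum cut capacity equals the max flow.
In the residual graph, reachable from Hall: {Hall, u2}.
Min-cut edges: Hall→u1 (5), u2→u3 (2), u2→u5 (1); capacity 5 + 2 + 1 = 8.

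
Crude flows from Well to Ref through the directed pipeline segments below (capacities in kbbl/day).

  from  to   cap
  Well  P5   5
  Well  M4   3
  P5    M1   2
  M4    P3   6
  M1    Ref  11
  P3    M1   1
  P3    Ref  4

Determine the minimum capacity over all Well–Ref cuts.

5

Augment Well→P5→M1→Ref: bottleneck 2, flow now 2.
Augment Well→M4→P3→Ref: bottleneck 3, flow now 5.
No augmenting path remains; maximum flow = 5.
By max-flow min-cut, the minimum cut capacity equals the max flow.
In the residual graph, reachable from Well: {Well, P5}.
Min-cut edges: Well→M4 (3), P5→M1 (2); capacity 3 + 2 = 5.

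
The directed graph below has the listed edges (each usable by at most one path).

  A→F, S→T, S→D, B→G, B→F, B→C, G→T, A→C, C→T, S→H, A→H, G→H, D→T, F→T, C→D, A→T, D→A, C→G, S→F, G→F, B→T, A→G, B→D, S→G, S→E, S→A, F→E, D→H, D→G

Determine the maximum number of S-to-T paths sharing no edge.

5

Assign every edge capacity 1; by Menger, the answer equals the max flow.
Path S→T (+1); total 1.
Path S→A→T (+1); total 2.
Path S→D→T (+1); total 3.
Path S→F→T (+1); total 4.
Path S→G→T (+1); total 5.
No residual S→T path; max flow = 5.
Certifying cut of size 5: {S→A, S→D, S→F, S→G, S→T}.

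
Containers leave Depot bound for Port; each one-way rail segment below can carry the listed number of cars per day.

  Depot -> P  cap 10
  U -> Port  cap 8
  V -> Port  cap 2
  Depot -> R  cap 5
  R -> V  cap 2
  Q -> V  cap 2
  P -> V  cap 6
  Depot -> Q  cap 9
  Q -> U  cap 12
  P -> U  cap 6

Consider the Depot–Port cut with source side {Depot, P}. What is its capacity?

Edges leaving {Depot, P}: Depot→Q (9), Depot→R (5), P→U (6), P→V (6).
Cut capacity = 9 + 5 + 6 + 6 = 26.

26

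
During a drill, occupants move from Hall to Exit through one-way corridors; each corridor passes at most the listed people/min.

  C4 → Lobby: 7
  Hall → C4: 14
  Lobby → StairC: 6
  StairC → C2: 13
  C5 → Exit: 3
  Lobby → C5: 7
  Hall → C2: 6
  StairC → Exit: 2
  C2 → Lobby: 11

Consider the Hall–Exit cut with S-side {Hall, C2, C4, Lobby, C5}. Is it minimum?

Given cut capacity: 6 + 3 = 9.
Augment Hall→C2→Lobby→C5→Exit: bottleneck 3, flow now 3.
Augment Hall→C2→Lobby→StairC→Exit: bottleneck 2, flow now 5.
No augmenting path remains; maximum flow = 5.
In the residual graph, reachable from Hall: {Hall, C2, C4, Lobby, C5, StairC}.
Min-cut edges: C5→Exit (3), StairC→Exit (2); capacity 3 + 2 = 5.
Cut capacity 9 exceeds the max flow 5, so it is not minimum.

No — its capacity is 9, but the minimum cut has capacity 5.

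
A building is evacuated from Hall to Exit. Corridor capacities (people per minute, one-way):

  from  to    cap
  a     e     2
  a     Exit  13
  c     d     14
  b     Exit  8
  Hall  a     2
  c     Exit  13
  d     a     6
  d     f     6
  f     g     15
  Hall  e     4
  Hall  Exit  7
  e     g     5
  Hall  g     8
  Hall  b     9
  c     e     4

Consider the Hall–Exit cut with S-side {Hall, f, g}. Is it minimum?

Given cut capacity: 2 + 9 + 4 + 7 = 22.
Augment Hall→Exit: bottleneck 7, flow now 7.
Augment Hall→a→Exit: bottleneck 2, flow now 9.
Augment Hall→b→Exit: bottleneck 8, flow now 17.
No augmenting path remains; maximum flow = 17.
In the residual graph, reachable from Hall: {Hall, b, e, g}.
Min-cut edges: Hall→a (2), Hall→Exit (7), b→Exit (8); capacity 2 + 7 + 8 = 17.
Cut capacity 22 exceeds the max flow 17, so it is not minimum.

No — its capacity is 22, but the minimum cut has capacity 17.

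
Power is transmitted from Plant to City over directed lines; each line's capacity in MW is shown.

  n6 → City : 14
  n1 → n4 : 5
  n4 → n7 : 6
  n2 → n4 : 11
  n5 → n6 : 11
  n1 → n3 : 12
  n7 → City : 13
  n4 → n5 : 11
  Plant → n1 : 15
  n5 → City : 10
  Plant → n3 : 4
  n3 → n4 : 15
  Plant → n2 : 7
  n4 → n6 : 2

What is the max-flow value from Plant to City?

19

Augment Plant→n1→n4→n5→City: bottleneck 5, flow now 5.
Augment Plant→n2→n4→n5→City: bottleneck 5, flow now 10.
Augment Plant→n2→n4→n6→City: bottleneck 2, flow now 12.
Augment Plant→n3→n4→n7→City: bottleneck 4, flow now 16.
Augment Plant→n1→n3→n4→n7→City: bottleneck 2, flow now 18.
Augment Plant→n1→n3→n4→n5→n6→City: bottleneck 1, flow now 19.
No augmenting path remains; maximum flow = 19.
In the residual graph, reachable from Plant: {Plant, n1, n2, n3, n4}.
Min-cut edges: n4→n5 (11), n4→n6 (2), n4→n7 (6); capacity 11 + 2 + 6 = 19.
This cut is saturated, so no flow can exceed 19.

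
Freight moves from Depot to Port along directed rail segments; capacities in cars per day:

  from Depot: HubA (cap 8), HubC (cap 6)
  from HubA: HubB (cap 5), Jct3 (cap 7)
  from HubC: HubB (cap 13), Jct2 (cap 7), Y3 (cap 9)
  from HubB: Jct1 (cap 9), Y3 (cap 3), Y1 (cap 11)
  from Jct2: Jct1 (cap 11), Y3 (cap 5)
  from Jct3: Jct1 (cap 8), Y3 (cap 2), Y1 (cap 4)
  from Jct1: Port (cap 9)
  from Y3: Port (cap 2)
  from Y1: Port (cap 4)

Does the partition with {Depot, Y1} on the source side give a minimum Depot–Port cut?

No — its capacity is 18, but the minimum cut has capacity 14.

Given cut capacity: 8 + 6 + 4 = 18.
Augment Depot→HubC→Y3→Port: bottleneck 2, flow now 2.
Augment Depot→HubA→HubB→Jct1→Port: bottleneck 5, flow now 7.
Augment Depot→HubA→Jct3→Jct1→Port: bottleneck 3, flow now 10.
Augment Depot→HubC→HubB→Jct1→Port: bottleneck 1, flow now 11.
Augment Depot→HubC→HubB→Y1→Port: bottleneck 3, flow now 14.
No augmenting path remains; maximum flow = 14.
In the residual graph, reachable from Depot: {Depot}.
Min-cut edges: Depot→HubA (8), Depot→HubC (6); capacity 8 + 6 = 14.
Cut capacity 18 exceeds the max flow 14, so it is not minimum.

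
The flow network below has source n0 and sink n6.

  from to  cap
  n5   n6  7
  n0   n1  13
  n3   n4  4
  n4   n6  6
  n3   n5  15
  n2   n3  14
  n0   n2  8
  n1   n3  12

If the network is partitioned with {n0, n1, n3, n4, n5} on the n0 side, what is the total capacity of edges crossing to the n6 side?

Edges leaving {n0, n1, n3, n4, n5}: n0→n2 (8), n4→n6 (6), n5→n6 (7).
Cut capacity = 8 + 6 + 7 = 21.

21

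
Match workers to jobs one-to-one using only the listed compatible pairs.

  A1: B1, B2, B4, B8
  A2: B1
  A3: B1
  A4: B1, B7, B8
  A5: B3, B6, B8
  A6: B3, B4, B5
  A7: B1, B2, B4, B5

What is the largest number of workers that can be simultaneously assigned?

6

Unit-capacity flow: source→left, listed edges, right→sink; max matching = max flow.
Augmenting path A1→B1 (+1); matched 1.
Augmenting path A4→B7 (+1); matched 2.
Augmenting path A5→B3 (+1); matched 3.
Augmenting path A6→B4 (+1); matched 4.
Augmenting path A7→B2 (+1); matched 5.
Augmenting path A2→B1→A1→B8 (+1); matched 6.
No augmenting path remains; maximum matching = 6.
König certificate: {A1, A4, A5, A6, A7, B1} is a vertex cover of size 6 (every listed pair touches it), so no matching can be larger.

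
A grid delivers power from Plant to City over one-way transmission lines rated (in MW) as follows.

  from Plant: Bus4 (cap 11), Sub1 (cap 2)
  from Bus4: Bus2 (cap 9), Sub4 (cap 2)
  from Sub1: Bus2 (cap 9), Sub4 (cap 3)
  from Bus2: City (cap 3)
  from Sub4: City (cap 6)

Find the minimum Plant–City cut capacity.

Augment Plant→Bus4→Bus2→City: bottleneck 3, flow now 3.
Augment Plant→Bus4→Sub4→City: bottleneck 2, flow now 5.
Augment Plant→Sub1→Sub4→City: bottleneck 2, flow now 7.
No augmenting path remains; maximum flow = 7.
By max-flow min-cut, the minimum cut capacity equals the max flow.
In the residual graph, reachable from Plant: {Plant, Bus4, Bus2}.
Min-cut edges: Plant→Sub1 (2), Bus4→Sub4 (2), Bus2→City (3); capacity 2 + 2 + 3 = 7.

7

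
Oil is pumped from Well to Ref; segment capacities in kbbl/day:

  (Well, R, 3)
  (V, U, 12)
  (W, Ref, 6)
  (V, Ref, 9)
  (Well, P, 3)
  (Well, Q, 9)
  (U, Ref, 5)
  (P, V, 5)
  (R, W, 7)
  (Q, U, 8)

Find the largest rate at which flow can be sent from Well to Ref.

11

Augment Well→P→V→Ref: bottleneck 3, flow now 3.
Augment Well→Q→U→Ref: bottleneck 5, flow now 8.
Augment Well→R→W→Ref: bottleneck 3, flow now 11.
No augmenting path remains; maximum flow = 11.
In the residual graph, reachable from Well: {Well, Q, U}.
Min-cut edges: Well→P (3), Well→R (3), U→Ref (5); capacity 3 + 3 + 5 = 11.
This cut is saturated, so no flow can exceed 11.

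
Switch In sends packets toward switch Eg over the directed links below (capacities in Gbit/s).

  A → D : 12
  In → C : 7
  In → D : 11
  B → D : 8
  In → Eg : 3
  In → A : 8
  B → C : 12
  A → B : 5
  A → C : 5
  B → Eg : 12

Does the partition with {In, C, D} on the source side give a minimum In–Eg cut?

No — its capacity is 11, but the minimum cut has capacity 8.

Given cut capacity: 8 + 3 = 11.
Augment In→Eg: bottleneck 3, flow now 3.
Augment In→A→B→Eg: bottleneck 5, flow now 8.
No augmenting path remains; maximum flow = 8.
In the residual graph, reachable from In: {In, A, C, D}.
Min-cut edges: In→Eg (3), A→B (5); capacity 3 + 5 = 8.
Cut capacity 11 exceeds the max flow 8, so it is not minimum.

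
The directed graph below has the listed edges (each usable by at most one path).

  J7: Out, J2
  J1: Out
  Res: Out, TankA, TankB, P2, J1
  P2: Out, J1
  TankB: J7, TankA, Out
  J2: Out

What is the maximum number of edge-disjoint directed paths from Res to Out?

Assign every edge capacity 1; by Menger, the answer equals the max flow.
Path Res→Out (+1); total 1.
Path Res→P2→Out (+1); total 2.
Path Res→TankB→Out (+1); total 3.
Path Res→J1→Out (+1); total 4.
No residual Res→Out path; max flow = 4.
Certifying cut of size 4: {Res→J1, Res→Out, Res→P2, Res→TankB}.

4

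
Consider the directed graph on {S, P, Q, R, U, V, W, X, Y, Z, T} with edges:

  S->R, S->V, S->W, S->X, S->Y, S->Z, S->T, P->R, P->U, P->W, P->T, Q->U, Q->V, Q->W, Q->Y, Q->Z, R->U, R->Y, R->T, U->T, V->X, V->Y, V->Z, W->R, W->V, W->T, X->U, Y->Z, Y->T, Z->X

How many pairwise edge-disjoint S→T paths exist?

Assign every edge capacity 1; by Menger, the answer equals the max flow.
Path S→T (+1); total 1.
Path S→R→T (+1); total 2.
Path S→W→T (+1); total 3.
Path S→Y→T (+1); total 4.
Path S→X→U→T (+1); total 5.
No residual S→T path; max flow = 5.
Certifying cut of size 5: {S→R, S→T, S→W, X→U, Y→T}.

5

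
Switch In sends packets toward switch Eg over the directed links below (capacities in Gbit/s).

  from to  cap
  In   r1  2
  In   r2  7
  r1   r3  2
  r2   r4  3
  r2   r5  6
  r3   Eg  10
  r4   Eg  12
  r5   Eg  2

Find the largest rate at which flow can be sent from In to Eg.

7

Augment In→r1→r3→Eg: bottleneck 2, flow now 2.
Augment In→r2→r4→Eg: bottleneck 3, flow now 5.
Augment In→r2→r5→Eg: bottleneck 2, flow now 7.
No augmenting path remains; maximum flow = 7.
In the residual graph, reachable from In: {In, r2, r5}.
Min-cut edges: In→r1 (2), r2→r4 (3), r5→Eg (2); capacity 2 + 3 + 2 = 7.
This cut is saturated, so no flow can exceed 7.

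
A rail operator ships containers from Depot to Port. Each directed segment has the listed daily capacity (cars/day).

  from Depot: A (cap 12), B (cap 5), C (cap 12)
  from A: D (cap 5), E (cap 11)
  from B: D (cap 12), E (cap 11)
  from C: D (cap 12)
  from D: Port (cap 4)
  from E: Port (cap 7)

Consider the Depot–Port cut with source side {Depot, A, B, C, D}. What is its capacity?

Edges leaving {Depot, A, B, C, D}: A→E (11), B→E (11), D→Port (4).
Cut capacity = 11 + 11 + 4 = 26.

26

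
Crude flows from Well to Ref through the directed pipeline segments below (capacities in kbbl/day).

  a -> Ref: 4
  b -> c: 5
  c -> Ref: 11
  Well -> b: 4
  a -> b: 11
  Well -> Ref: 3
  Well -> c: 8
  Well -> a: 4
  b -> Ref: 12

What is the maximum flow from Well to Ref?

19

Augment Well→Ref: bottleneck 3, flow now 3.
Augment Well→a→Ref: bottleneck 4, flow now 7.
Augment Well→b→Ref: bottleneck 4, flow now 11.
Augment Well→c→Ref: bottleneck 8, flow now 19.
No augmenting path remains; maximum flow = 19.
In the residual graph, reachable from Well: {Well}.
Min-cut edges: Well→a (4), Well→b (4), Well→c (8), Well→Ref (3); capacity 4 + 4 + 8 + 3 = 19.
This cut is saturated, so no flow can exceed 19.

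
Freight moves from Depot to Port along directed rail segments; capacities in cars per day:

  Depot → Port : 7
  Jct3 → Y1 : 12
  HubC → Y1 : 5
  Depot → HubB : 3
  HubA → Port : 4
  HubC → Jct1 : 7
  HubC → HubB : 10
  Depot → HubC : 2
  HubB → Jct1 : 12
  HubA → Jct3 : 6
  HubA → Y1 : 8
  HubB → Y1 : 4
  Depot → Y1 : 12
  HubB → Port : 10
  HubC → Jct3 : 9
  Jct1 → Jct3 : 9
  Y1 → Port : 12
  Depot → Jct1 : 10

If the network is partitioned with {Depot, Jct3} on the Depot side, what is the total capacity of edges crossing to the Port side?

46

Edges leaving {Depot, Jct3}: Depot→HubC (2), Depot→HubB (3), Depot→Jct1 (10), Depot→Y1 (12), Depot→Port (7), Jct3→Y1 (12).
Cut capacity = 2 + 3 + 10 + 12 + 7 + 12 = 46.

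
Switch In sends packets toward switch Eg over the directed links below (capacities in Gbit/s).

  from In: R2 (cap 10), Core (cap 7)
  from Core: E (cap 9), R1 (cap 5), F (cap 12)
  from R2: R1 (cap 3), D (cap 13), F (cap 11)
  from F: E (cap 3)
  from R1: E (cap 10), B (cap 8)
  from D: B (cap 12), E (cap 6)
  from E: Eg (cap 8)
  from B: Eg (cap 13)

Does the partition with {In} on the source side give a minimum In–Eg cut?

Given cut capacity: 7 + 10 = 17.
Augment In→Core→E→Eg: bottleneck 7, flow now 7.
Augment In→R2→F→E→Eg: bottleneck 1, flow now 8.
Augment In→R2→R1→B→Eg: bottleneck 3, flow now 11.
Augment In→R2→D→B→Eg: bottleneck 6, flow now 17.
No augmenting path remains; maximum flow = 17.
Cut capacity 17 equals the max flow, so it is a minimum cut.

Yes — it is a minimum cut (capacity 17).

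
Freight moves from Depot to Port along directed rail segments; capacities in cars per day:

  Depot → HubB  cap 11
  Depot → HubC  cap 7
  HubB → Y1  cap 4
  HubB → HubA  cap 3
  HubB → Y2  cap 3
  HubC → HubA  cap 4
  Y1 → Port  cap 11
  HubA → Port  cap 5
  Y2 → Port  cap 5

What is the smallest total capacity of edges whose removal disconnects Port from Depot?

Augment Depot→HubB→Y1→Port: bottleneck 4, flow now 4.
Augment Depot→HubB→HubA→Port: bottleneck 3, flow now 7.
Augment Depot→HubB→Y2→Port: bottleneck 3, flow now 10.
Augment Depot→HubC→HubA→Port: bottleneck 2, flow now 12.
No augmenting path remains; maximum flow = 12.
By max-flow min-cut, the minimum cut capacity equals the max flow.
In the residual graph, reachable from Depot: {Depot, HubB, HubC, HubA}.
Min-cut edges: HubB→Y1 (4), HubB→Y2 (3), HubA→Port (5); capacity 4 + 3 + 5 = 12.

12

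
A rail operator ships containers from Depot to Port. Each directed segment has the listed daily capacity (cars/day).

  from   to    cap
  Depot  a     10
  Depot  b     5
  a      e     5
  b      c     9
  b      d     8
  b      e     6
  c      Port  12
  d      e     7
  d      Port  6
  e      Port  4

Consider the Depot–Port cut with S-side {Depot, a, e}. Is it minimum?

Yes — it is a minimum cut (capacity 9).

Given cut capacity: 5 + 4 = 9.
Augment Depot→a→e→Port: bottleneck 4, flow now 4.
Augment Depot→b→c→Port: bottleneck 5, flow now 9.
No augmenting path remains; maximum flow = 9.
Cut capacity 9 equals the max flow, so it is a minimum cut.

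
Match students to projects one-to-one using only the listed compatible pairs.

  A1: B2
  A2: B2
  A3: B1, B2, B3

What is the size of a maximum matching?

Unit-capacity flow: source→left, listed edges, right→sink; max matching = max flow.
Augmenting path A1→B2 (+1); matched 1.
Augmenting path A3→B1 (+1); matched 2.
No augmenting path remains; maximum matching = 2.
König certificate: {A3, B2} is a vertex cover of size 2 (every listed pair touches it), so no matching can be larger.

2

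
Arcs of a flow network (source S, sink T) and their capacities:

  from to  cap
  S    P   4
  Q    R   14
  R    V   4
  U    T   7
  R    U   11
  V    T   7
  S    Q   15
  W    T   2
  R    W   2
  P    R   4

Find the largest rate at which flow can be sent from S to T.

Augment S→P→R→U→T: bottleneck 4, flow now 4.
Augment S→Q→R→U→T: bottleneck 3, flow now 7.
Augment S→Q→R→V→T: bottleneck 4, flow now 11.
Augment S→Q→R→W→T: bottleneck 2, flow now 13.
No augmenting path remains; maximum flow = 13.
In the residual graph, reachable from S: {S, P, Q, R, U}.
Min-cut edges: R→V (4), R→W (2), U→T (7); capacity 4 + 2 + 7 = 13.
This cut is saturated, so no flow can exceed 13.

13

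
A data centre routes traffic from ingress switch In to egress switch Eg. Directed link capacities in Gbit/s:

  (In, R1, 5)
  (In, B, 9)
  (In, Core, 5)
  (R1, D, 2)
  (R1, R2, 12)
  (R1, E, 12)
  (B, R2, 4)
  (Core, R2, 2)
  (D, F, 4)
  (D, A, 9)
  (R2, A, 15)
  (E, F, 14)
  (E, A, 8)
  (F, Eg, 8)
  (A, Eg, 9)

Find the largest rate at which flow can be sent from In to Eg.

Augment In→R1→D→F→Eg: bottleneck 2, flow now 2.
Augment In→R1→R2→A→Eg: bottleneck 3, flow now 5.
Augment In→B→R2→A→Eg: bottleneck 4, flow now 9.
Augment In→Core→R2→A→Eg: bottleneck 2, flow now 11.
No augmenting path remains; maximum flow = 11.
In the residual graph, reachable from In: {In, B, Core}.
Min-cut edges: In→R1 (5), B→R2 (4), Core→R2 (2); capacity 5 + 4 + 2 = 11.
This cut is saturated, so no flow can exceed 11.

11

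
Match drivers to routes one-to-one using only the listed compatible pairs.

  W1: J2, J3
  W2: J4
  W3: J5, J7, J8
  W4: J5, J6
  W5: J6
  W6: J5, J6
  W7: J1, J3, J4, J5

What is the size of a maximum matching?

Unit-capacity flow: source→left, listed edges, right→sink; max matching = max flow.
Augmenting path W1→J2 (+1); matched 1.
Augmenting path W2→J4 (+1); matched 2.
Augmenting path W3→J5 (+1); matched 3.
Augmenting path W4→J6 (+1); matched 4.
Augmenting path W7→J1 (+1); matched 5.
Augmenting path W6→J5→W3→J7 (+1); matched 6.
No augmenting path remains; maximum matching = 6.
König certificate: {W1, W2, W3, W7, J5, J6} is a vertex cover of size 6 (every listed pair touches it), so no matching can be larger.

6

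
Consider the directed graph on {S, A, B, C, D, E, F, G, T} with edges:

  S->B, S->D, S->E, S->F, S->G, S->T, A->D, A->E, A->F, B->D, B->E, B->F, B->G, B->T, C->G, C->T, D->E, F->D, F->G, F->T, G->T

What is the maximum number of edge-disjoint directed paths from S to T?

4

Assign every edge capacity 1; by Menger, the answer equals the max flow.
Path S→T (+1); total 1.
Path S→B→T (+1); total 2.
Path S→F→T (+1); total 3.
Path S→G→T (+1); total 4.
No residual S→T path; max flow = 4.
Certifying cut of size 4: {S→B, S→F, S→G, S→T}.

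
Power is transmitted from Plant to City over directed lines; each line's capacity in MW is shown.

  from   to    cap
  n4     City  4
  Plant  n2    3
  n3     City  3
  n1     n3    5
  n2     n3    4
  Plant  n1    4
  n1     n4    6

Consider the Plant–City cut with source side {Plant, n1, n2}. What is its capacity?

15

Edges leaving {Plant, n1, n2}: n1→n3 (5), n1→n4 (6), n2→n3 (4).
Cut capacity = 5 + 6 + 4 = 15.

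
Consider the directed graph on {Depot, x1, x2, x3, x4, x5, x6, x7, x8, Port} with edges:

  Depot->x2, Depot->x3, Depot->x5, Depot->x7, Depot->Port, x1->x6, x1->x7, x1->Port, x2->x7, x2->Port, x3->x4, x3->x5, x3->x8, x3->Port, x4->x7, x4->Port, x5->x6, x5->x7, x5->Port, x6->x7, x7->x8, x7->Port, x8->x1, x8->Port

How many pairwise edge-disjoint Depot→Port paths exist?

5

Assign every edge capacity 1; by Menger, the answer equals the max flow.
Path Depot→Port (+1); total 1.
Path Depot→x2→Port (+1); total 2.
Path Depot→x3→Port (+1); total 3.
Path Depot→x5→Port (+1); total 4.
Path Depot→x7→Port (+1); total 5.
No residual Depot→Port path; max flow = 5.
Certifying cut of size 5: {Depot→Port, Depot→x2, Depot→x3, Depot→x5, Depot→x7}.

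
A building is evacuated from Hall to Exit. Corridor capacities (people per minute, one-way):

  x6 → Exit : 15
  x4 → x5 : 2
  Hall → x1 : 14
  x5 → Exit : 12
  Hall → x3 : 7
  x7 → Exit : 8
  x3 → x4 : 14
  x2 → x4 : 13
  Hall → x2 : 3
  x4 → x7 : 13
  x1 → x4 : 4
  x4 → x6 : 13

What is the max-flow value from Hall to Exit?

Augment Hall→x1→x4→x5→Exit: bottleneck 2, flow now 2.
Augment Hall→x1→x4→x6→Exit: bottleneck 2, flow now 4.
Augment Hall→x2→x4→x6→Exit: bottleneck 3, flow now 7.
Augment Hall→x3→x4→x6→Exit: bottleneck 7, flow now 14.
No augmenting path remains; maximum flow = 14.
In the residual graph, reachable from Hall: {Hall, x1}.
Min-cut edges: Hall→x2 (3), Hall→x3 (7), x1→x4 (4); capacity 3 + 7 + 4 = 14.
This cut is saturated, so no flow can exceed 14.

14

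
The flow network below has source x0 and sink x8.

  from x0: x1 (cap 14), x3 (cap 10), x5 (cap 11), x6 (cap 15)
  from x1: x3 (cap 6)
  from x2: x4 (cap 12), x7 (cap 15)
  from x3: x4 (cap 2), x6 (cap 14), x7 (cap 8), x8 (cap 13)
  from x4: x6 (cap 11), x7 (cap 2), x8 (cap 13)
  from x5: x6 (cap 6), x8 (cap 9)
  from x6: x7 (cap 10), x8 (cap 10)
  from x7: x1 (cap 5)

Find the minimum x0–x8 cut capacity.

34

Augment x0→x3→x8: bottleneck 10, flow now 10.
Augment x0→x5→x8: bottleneck 9, flow now 19.
Augment x0→x6→x8: bottleneck 10, flow now 29.
Augment x0→x1→x3→x8: bottleneck 3, flow now 32.
Augment x0→x1→x3→x4→x8: bottleneck 2, flow now 34.
No augmenting path remains; maximum flow = 34.
By max-flow min-cut, the minimum cut capacity equals the max flow.
In the residual graph, reachable from x0: {x0, x1, x3, x5, x6, x7}.
Min-cut edges: x3→x4 (2), x3→x8 (13), x5→x8 (9), x6→x8 (10); capacity 2 + 13 + 9 + 10 = 34.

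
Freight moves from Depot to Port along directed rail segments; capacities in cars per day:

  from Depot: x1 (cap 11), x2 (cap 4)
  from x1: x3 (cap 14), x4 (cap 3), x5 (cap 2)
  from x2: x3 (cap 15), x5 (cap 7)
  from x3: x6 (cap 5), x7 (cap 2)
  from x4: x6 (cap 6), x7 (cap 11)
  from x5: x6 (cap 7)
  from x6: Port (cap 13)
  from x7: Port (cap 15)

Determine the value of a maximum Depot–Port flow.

Augment Depot→x1→x3→x6→Port: bottleneck 5, flow now 5.
Augment Depot→x1→x3→x7→Port: bottleneck 2, flow now 7.
Augment Depot→x1→x4→x6→Port: bottleneck 3, flow now 10.
Augment Depot→x1→x5→x6→Port: bottleneck 1, flow now 11.
Augment Depot→x2→x5→x6→Port: bottleneck 4, flow now 15.
No augmenting path remains; maximum flow = 15.
In the residual graph, reachable from Depot: {Depot}.
Min-cut edges: Depot→x1 (11), Depot→x2 (4); capacity 11 + 4 = 15.
This cut is saturated, so no flow can exceed 15.

15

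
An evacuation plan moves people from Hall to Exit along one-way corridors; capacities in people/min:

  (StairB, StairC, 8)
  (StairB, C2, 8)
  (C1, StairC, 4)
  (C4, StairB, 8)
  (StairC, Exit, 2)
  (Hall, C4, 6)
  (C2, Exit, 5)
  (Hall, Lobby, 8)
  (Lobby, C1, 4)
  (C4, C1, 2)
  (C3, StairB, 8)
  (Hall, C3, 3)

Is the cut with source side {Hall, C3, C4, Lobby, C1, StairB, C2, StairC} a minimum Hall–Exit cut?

Yes — it is a minimum cut (capacity 7).

Given cut capacity: 5 + 2 = 7.
Augment Hall→C3→StairB→C2→Exit: bottleneck 3, flow now 3.
Augment Hall→C4→C1→StairC→Exit: bottleneck 2, flow now 5.
Augment Hall→C4→StairB→C2→Exit: bottleneck 2, flow now 7.
No augmenting path remains; maximum flow = 7.
Cut capacity 7 equals the max flow, so it is a minimum cut.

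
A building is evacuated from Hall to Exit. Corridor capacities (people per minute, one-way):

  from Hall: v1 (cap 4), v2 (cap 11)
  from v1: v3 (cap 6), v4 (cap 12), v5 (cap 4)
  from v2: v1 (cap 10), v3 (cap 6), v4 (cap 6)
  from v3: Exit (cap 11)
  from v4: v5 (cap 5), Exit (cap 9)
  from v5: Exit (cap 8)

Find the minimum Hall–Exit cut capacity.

Augment Hall→v1→v3→Exit: bottleneck 4, flow now 4.
Augment Hall→v2→v3→Exit: bottleneck 6, flow now 10.
Augment Hall→v2→v4→Exit: bottleneck 5, flow now 15.
No augmenting path remains; maximum flow = 15.
By max-flow min-cut, the minimum cut capacity equals the max flow.
In the residual graph, reachable from Hall: {Hall}.
Min-cut edges: Hall→v1 (4), Hall→v2 (11); capacity 4 + 11 = 15.

15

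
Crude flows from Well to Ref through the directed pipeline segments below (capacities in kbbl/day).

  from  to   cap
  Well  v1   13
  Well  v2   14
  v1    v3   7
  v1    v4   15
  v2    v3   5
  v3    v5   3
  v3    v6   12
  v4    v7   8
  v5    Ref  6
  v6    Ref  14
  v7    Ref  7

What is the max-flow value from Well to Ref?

18

Augment Well→v1→v3→v5→Ref: bottleneck 3, flow now 3.
Augment Well→v1→v3→v6→Ref: bottleneck 4, flow now 7.
Augment Well→v1→v4→v7→Ref: bottleneck 6, flow now 13.
Augment Well→v2→v3→v6→Ref: bottleneck 5, flow now 18.
No augmenting path remains; maximum flow = 18.
In the residual graph, reachable from Well: {Well, v2}.
Min-cut edges: Well→v1 (13), v2→v3 (5); capacity 13 + 5 = 18.
This cut is saturated, so no flow can exceed 18.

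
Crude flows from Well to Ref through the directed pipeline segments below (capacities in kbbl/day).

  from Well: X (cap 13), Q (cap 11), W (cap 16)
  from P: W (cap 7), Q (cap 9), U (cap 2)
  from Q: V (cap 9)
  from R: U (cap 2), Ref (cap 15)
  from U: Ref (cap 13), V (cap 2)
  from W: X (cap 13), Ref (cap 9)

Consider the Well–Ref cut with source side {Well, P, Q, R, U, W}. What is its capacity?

74

Edges leaving {Well, P, Q, R, U, W}: Well→X (13), Q→V (9), R→Ref (15), U→V (2), U→Ref (13), W→X (13), W→Ref (9).
Cut capacity = 13 + 9 + 15 + 2 + 13 + 13 + 9 = 74.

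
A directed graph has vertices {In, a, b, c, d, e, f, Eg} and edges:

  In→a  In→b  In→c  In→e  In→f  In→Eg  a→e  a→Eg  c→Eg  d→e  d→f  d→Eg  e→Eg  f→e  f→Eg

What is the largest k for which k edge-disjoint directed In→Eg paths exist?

Assign every edge capacity 1; by Menger, the answer equals the max flow.
Path In→Eg (+1); total 1.
Path In→a→Eg (+1); total 2.
Path In→c→Eg (+1); total 3.
Path In→e→Eg (+1); total 4.
Path In→f→Eg (+1); total 5.
No residual In→Eg path; max flow = 5.
Certifying cut of size 5: {In→Eg, In→a, In→c, In→e, In→f}.

5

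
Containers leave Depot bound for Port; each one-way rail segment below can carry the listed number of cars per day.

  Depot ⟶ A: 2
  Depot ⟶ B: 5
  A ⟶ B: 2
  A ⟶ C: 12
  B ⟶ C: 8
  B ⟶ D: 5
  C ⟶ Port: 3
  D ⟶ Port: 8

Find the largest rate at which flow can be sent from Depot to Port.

Augment Depot→A→C→Port: bottleneck 2, flow now 2.
Augment Depot→B→C→Port: bottleneck 1, flow now 3.
Augment Depot→B→D→Port: bottleneck 4, flow now 7.
No augmenting path remains; maximum flow = 7.
In the residual graph, reachable from Depot: {Depot}.
Min-cut edges: Depot→A (2), Depot→B (5); capacity 2 + 5 = 7.
This cut is saturated, so no flow can exceed 7.

7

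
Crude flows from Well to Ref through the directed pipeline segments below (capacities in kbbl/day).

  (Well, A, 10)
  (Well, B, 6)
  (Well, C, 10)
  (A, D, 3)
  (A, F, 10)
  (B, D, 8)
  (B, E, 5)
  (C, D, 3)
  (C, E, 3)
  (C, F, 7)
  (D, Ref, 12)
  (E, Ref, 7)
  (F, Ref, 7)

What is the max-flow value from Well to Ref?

Augment Well→A→D→Ref: bottleneck 3, flow now 3.
Augment Well→A→F→Ref: bottleneck 7, flow now 10.
Augment Well→B→D→Ref: bottleneck 6, flow now 16.
Augment Well→C→D→Ref: bottleneck 3, flow now 19.
Augment Well→C→E→Ref: bottleneck 3, flow now 22.
No augmenting path remains; maximum flow = 22.
In the residual graph, reachable from Well: {Well, A, C, F}.
Min-cut edges: Well→B (6), A→D (3), C→D (3), C→E (3), F→Ref (7); capacity 6 + 3 + 3 + 3 + 7 = 22.
This cut is saturated, so no flow can exceed 22.

22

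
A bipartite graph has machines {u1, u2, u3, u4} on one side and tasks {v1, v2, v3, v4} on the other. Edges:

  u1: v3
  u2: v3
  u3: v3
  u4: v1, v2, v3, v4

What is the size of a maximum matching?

2

Unit-capacity flow: source→left, listed edges, right→sink; max matching = max flow.
Augmenting path u1→v3 (+1); matched 1.
Augmenting path u4→v1 (+1); matched 2.
No augmenting path remains; maximum matching = 2.
König certificate: {u4, v3} is a vertex cover of size 2 (every listed pair touches it), so no matching can be larger.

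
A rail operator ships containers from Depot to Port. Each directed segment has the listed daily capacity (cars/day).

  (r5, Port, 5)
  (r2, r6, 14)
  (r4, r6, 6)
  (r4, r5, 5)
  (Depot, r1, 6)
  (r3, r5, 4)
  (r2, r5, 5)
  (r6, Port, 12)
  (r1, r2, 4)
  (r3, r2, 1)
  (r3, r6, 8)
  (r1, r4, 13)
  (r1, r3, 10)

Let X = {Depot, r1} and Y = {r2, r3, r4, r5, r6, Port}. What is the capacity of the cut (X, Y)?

27

Edges leaving {Depot, r1}: r1→r2 (4), r1→r3 (10), r1→r4 (13).
Cut capacity = 4 + 10 + 13 = 27.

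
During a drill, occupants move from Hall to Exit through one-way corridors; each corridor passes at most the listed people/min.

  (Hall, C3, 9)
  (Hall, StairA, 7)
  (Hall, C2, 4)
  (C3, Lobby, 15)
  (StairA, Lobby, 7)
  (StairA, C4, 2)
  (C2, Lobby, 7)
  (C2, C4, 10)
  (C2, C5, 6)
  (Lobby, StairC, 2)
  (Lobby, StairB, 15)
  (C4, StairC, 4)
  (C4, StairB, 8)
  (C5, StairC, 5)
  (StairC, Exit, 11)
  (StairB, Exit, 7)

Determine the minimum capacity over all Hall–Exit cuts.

15

Augment Hall→C3→Lobby→StairC→Exit: bottleneck 2, flow now 2.
Augment Hall→C3→Lobby→StairB→Exit: bottleneck 7, flow now 9.
Augment Hall→StairA→C4→StairC→Exit: bottleneck 2, flow now 11.
Augment Hall→C2→C4→StairC→Exit: bottleneck 2, flow now 13.
Augment Hall→C2→C5→StairC→Exit: bottleneck 2, flow now 15.
No augmenting path remains; maximum flow = 15.
By max-flow min-cut, the minimum cut capacity equals the max flow.
In the residual graph, reachable from Hall: {Hall, C3, StairA, Lobby, StairB}.
Min-cut edges: Hall→C2 (4), StairA→C4 (2), Lobby→StairC (2), StairB→Exit (7); capacity 4 + 2 + 2 + 7 = 15.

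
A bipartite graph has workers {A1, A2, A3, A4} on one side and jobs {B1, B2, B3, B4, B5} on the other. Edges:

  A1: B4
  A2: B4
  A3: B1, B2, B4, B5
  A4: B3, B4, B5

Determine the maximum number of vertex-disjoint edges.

Unit-capacity flow: source→left, listed edges, right→sink; max matching = max flow.
Augmenting path A1→B4 (+1); matched 1.
Augmenting path A3→B1 (+1); matched 2.
Augmenting path A4→B3 (+1); matched 3.
No augmenting path remains; maximum matching = 3.
König certificate: {A3, A4, B4} is a vertex cover of size 3 (every listed pair touches it), so no matching can be larger.

3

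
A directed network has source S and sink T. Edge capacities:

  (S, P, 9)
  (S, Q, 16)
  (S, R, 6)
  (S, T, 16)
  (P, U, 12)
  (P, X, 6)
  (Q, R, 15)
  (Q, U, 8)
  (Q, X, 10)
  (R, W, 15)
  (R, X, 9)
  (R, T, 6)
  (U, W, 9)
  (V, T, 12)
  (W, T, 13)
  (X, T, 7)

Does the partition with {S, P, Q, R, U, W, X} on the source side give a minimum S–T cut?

Yes — it is a minimum cut (capacity 42).

Given cut capacity: 16 + 6 + 13 + 7 = 42.
Augment S→T: bottleneck 16, flow now 16.
Augment S→R→T: bottleneck 6, flow now 22.
Augment S→P→X→T: bottleneck 6, flow now 28.
Augment S→Q→X→T: bottleneck 1, flow now 29.
Augment S→P→U→W→T: bottleneck 3, flow now 32.
Augment S→Q→R→W→T: bottleneck 10, flow now 42.
No augmenting path remains; maximum flow = 42.
Cut capacity 42 equals the max flow, so it is a minimum cut.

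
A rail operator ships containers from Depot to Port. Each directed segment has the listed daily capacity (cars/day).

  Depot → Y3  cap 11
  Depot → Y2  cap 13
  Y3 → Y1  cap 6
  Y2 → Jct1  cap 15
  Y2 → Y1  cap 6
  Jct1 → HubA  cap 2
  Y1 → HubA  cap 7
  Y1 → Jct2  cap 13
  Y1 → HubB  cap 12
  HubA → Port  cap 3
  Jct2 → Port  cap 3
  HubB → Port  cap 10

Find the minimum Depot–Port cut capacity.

Augment Depot→Y3→Y1→HubA→Port: bottleneck 3, flow now 3.
Augment Depot→Y3→Y1→Jct2→Port: bottleneck 3, flow now 6.
Augment Depot→Y2→Y1→HubB→Port: bottleneck 6, flow now 12.
Augment Depot→Y2→Jct1→HubA→Y1→HubB→Port: bottleneck 2, flow now 14. (uses reverse residual edge)
No augmenting path remains; maximum flow = 14.
By max-flow min-cut, the minimum cut capacity equals the max flow.
In the residual graph, reachable from Depot: {Depot, Y3, Y2, Jct1}.
Min-cut edges: Y3→Y1 (6), Y2→Y1 (6), Jct1→HubA (2); capacity 6 + 6 + 2 = 14.

14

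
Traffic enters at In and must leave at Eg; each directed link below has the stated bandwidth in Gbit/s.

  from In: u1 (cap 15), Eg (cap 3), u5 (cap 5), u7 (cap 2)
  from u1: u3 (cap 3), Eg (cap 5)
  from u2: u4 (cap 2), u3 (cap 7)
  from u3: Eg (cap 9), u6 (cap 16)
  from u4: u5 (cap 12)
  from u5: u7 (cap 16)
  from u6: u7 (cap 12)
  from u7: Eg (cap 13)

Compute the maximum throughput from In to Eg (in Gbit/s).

18

Augment In→Eg: bottleneck 3, flow now 3.
Augment In→u1→Eg: bottleneck 5, flow now 8.
Augment In→u7→Eg: bottleneck 2, flow now 10.
Augment In→u1→u3→Eg: bottleneck 3, flow now 13.
Augment In→u5→u7→Eg: bottleneck 5, flow now 18.
No augmenting path remains; maximum flow = 18.
In the residual graph, reachable from In: {In, u1}.
Min-cut edges: In→u5 (5), In→u7 (2), In→Eg (3), u1→u3 (3), u1→Eg (5); capacity 5 + 2 + 3 + 3 + 5 = 18.
This cut is saturated, so no flow can exceed 18.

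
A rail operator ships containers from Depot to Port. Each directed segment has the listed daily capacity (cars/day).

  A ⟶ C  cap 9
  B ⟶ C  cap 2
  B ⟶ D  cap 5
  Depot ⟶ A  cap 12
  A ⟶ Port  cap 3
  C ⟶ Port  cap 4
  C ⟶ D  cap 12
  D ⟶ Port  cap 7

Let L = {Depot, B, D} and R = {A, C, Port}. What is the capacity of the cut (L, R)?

21

Edges leaving {Depot, B, D}: Depot→A (12), B→C (2), D→Port (7).
Cut capacity = 12 + 2 + 7 = 21.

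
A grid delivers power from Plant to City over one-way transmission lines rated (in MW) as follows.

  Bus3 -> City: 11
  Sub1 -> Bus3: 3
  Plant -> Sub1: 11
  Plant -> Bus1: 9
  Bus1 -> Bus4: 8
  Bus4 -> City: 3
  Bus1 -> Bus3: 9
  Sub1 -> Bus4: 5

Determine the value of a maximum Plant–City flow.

14

Augment Plant→Bus1→Bus3→City: bottleneck 9, flow now 9.
Augment Plant→Sub1→Bus3→City: bottleneck 2, flow now 11.
Augment Plant→Sub1→Bus4→City: bottleneck 3, flow now 14.
No augmenting path remains; maximum flow = 14.
In the residual graph, reachable from Plant: {Plant, Bus1, Sub1, Bus3, Bus4}.
Min-cut edges: Bus3→City (11), Bus4→City (3); capacity 11 + 3 = 14.
This cut is saturated, so no flow can exceed 14.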